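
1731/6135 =577/2045  =  0.28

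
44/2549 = 44/2549 = 0.02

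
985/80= 12 + 5/16 = 12.31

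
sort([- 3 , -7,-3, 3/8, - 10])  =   [ - 10 , - 7 , - 3,-3, 3/8] 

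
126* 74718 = 9414468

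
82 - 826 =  - 744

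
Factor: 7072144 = 2^4*442009^1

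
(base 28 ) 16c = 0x3C4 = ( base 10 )964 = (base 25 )1DE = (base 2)1111000100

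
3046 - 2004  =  1042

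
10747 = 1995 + 8752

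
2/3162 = 1/1581 = 0.00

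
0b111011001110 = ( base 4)323032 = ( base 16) ece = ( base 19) a99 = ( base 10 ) 3790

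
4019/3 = 1339 + 2/3 = 1339.67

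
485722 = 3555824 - 3070102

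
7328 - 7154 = 174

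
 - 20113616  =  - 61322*328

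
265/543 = 265/543 = 0.49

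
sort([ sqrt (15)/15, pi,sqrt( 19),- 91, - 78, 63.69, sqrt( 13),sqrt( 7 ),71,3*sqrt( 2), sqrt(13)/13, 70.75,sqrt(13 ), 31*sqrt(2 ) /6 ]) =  [-91, - 78, sqrt( 15 ) /15, sqrt ( 13 ) /13,sqrt(7),pi,sqrt(13 ),sqrt( 13 ),3*sqrt( 2 ), sqrt( 19),31 * sqrt(2 )/6 , 63.69,70.75,71]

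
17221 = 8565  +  8656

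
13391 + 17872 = 31263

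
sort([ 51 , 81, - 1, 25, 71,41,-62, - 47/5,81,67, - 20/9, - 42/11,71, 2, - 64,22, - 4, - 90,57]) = [ - 90,-64,-62, -47/5,  -  4, - 42/11, - 20/9,-1, 2, 22,25,41,51,57,  67, 71,71,81,81]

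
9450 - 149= 9301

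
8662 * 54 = 467748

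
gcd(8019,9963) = 243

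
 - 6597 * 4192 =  - 27654624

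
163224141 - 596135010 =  - 432910869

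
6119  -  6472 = - 353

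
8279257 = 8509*973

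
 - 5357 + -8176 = -13533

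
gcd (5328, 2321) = 1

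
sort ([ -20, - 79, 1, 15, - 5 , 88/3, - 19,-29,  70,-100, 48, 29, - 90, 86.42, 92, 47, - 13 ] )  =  [-100,-90,-79, - 29, - 20, - 19,-13,-5, 1, 15, 29, 88/3, 47, 48, 70,86.42 , 92]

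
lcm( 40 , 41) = 1640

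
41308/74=20654/37 = 558.22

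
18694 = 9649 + 9045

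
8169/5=8169/5 = 1633.80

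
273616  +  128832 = 402448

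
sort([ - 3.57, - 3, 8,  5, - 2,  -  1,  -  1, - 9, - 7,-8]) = [ - 9 , - 8,- 7, - 3.57, - 3,  -  2,  -  1, - 1,5 , 8 ]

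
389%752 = 389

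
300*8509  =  2552700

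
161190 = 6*26865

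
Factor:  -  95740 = -2^2 * 5^1*4787^1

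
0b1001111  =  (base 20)3J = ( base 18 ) 47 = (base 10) 79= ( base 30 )2J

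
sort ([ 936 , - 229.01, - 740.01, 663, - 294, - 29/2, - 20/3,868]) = [ - 740.01, - 294, - 229.01, - 29/2,  -  20/3, 663,868,936]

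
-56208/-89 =631 + 49/89 =631.55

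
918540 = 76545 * 12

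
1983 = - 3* ( - 661)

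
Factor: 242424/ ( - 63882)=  - 2^2*3^( - 1) * 13^ ( - 1 )*37^1= - 148/39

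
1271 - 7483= - 6212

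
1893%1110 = 783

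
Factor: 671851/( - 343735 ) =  - 5^ (  -  1)*7^( - 2 )*23^( - 1) * 61^ ( - 1)*  671851^1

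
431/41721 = 431/41721= 0.01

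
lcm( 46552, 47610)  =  2094840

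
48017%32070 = 15947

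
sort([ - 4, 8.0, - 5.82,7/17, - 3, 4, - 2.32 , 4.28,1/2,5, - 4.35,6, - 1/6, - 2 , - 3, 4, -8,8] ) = [ - 8, - 5.82, - 4.35, - 4, - 3,-3, - 2.32, - 2, - 1/6, 7/17,1/2,4, 4, 4.28, 5,6,8.0, 8 ] 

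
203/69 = 203/69=2.94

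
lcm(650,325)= 650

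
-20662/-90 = 10331/45 =229.58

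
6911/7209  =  6911/7209 = 0.96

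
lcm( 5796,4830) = 28980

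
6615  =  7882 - 1267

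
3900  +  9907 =13807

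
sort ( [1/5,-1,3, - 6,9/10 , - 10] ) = [ - 10, - 6, - 1,1/5,9/10,3 ]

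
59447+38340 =97787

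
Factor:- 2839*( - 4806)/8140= 6822117/4070 = 2^( - 1 )* 3^3*5^(-1)*11^( - 1) * 17^1  *37^(-1)*89^1*167^1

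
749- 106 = 643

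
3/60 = 1/20=0.05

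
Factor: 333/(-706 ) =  - 2^( - 1)*3^2*37^1*353^( - 1)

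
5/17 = 5/17 = 0.29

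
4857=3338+1519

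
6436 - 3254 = 3182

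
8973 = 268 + 8705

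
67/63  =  1 + 4/63 = 1.06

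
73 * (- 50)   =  -3650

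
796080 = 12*66340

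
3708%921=24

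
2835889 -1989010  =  846879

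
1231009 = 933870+297139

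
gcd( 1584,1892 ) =44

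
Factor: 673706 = 2^1*11^1*113^1*271^1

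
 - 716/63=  - 716/63 = - 11.37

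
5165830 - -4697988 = 9863818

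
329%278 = 51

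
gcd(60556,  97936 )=4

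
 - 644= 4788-5432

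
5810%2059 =1692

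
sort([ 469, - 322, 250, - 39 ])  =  [-322,- 39,250,  469 ] 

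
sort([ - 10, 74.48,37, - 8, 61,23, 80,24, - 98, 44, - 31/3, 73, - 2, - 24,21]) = [ - 98 ,  -  24, - 31/3, - 10, - 8, - 2, 21, 23,24,37,44, 61,73, 74.48, 80]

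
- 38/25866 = - 19/12933 = - 0.00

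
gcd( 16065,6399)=27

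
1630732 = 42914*38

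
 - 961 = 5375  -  6336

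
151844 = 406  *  374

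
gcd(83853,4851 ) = 693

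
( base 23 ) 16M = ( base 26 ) 10D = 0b1010110001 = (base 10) 689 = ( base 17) 269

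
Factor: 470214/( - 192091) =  - 2^1 * 3^2* 151^1*  173^1 * 192091^( - 1 )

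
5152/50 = 2576/25= 103.04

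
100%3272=100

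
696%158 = 64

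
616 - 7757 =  -7141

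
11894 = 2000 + 9894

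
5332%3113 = 2219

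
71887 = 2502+69385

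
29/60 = 29/60 = 0.48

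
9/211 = 9/211=   0.04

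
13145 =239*55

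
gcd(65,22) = 1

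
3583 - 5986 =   -  2403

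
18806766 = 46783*402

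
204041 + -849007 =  - 644966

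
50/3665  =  10/733 =0.01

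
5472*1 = 5472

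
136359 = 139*981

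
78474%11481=9588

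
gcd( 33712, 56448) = 784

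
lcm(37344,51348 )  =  410784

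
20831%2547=455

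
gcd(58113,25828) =6457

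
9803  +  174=9977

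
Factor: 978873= 3^1 * 7^2*6659^1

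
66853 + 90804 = 157657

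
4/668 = 1/167 = 0.01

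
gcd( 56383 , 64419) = 1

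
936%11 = 1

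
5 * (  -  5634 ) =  - 28170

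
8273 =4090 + 4183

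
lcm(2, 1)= 2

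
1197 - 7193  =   - 5996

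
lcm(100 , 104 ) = 2600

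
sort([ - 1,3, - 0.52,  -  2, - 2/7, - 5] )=[ - 5,-2, - 1,-0.52, - 2/7,3] 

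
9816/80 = 1227/10 = 122.70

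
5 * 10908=54540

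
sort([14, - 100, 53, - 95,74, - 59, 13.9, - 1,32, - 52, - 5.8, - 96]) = [ - 100, - 96 , - 95, - 59, - 52, - 5.8, - 1, 13.9,14,32,53,74 ]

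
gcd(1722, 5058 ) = 6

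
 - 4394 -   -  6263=1869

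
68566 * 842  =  57732572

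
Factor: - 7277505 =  -3^1*5^1*485167^1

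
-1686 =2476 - 4162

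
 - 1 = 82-83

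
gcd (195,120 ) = 15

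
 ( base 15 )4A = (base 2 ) 1000110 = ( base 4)1012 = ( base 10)70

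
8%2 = 0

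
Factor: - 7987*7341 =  - 58632567=-3^1*7^2 * 163^1*2447^1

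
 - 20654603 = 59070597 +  - 79725200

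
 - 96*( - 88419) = 8488224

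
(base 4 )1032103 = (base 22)a7h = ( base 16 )1393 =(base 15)1741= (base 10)5011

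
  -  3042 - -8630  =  5588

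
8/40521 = 8/40521 = 0.00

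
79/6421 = 79/6421  =  0.01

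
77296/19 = 4068 + 4/19 =4068.21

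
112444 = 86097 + 26347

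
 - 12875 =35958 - 48833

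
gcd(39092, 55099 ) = 1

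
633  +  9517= 10150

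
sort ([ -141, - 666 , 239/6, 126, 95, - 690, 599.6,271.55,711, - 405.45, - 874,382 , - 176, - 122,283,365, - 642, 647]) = [ - 874,-690, - 666,  -  642 ,  -  405.45,-176, - 141, - 122,239/6, 95,126,  271.55  ,  283,365,382, 599.6,647,711 ] 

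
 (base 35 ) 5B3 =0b1100101110001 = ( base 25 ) AAD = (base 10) 6513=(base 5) 202023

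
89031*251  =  22346781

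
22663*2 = 45326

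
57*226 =12882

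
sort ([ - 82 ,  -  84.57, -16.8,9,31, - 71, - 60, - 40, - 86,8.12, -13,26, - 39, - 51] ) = [ - 86, - 84.57,-82, -71, - 60, - 51, - 40, - 39, - 16.8, - 13, 8.12, 9, 26, 31 ] 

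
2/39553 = 2/39553  =  0.00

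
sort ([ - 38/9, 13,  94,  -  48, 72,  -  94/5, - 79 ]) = [ -79, - 48, -94/5, - 38/9,  13, 72,  94]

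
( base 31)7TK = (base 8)16736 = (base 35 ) 68G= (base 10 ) 7646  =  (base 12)4512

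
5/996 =5/996 = 0.01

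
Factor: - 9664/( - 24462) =2^5*3^( - 4)   =  32/81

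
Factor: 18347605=5^1*3669521^1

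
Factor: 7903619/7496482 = 2^( - 1 )*7^( - 1)*23^(-1 )*31^( - 1) * 347^1*751^(-1)*22777^1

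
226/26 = 8 + 9/13 = 8.69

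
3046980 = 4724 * 645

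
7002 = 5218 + 1784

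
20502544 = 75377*272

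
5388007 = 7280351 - 1892344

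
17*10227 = 173859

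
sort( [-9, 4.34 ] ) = [-9, 4.34]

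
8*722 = 5776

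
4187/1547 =4187/1547 = 2.71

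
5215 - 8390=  - 3175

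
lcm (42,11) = 462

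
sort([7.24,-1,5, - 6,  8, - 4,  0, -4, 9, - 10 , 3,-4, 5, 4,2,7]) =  [-10,-6, - 4,-4, - 4,-1,0,2,3,4 , 5,5, 7,7.24,8,9 ]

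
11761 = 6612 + 5149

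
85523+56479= 142002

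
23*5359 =123257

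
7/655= 7/655 = 0.01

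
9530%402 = 284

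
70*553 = 38710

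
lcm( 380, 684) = 3420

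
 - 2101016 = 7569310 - 9670326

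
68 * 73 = 4964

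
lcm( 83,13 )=1079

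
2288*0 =0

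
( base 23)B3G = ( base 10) 5904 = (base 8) 13420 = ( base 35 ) 4so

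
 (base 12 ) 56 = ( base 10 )66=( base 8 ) 102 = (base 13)51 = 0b1000010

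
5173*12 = 62076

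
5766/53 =108 + 42/53 = 108.79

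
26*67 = 1742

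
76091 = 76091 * 1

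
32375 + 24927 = 57302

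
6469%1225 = 344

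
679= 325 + 354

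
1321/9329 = 1321/9329 = 0.14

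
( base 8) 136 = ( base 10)94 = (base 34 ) 2Q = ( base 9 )114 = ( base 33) 2s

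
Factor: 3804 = 2^2*3^1*317^1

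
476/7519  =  476/7519 =0.06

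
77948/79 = 77948/79 =986.68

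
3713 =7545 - 3832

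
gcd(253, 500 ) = 1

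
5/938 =5/938= 0.01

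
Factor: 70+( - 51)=19^1 = 19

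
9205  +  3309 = 12514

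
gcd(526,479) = 1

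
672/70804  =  168/17701  =  0.01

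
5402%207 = 20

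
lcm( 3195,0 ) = 0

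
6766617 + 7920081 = 14686698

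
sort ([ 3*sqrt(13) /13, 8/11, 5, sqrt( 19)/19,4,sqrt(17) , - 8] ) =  [ - 8, sqrt ( 19 )/19, 8/11,  3*sqrt( 13)/13,4, sqrt ( 17),  5] 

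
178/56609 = 178/56609 = 0.00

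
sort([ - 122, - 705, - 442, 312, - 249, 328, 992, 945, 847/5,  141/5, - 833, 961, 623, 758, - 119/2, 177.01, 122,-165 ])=[ - 833, - 705, - 442, - 249, - 165,-122 ,  -  119/2, 141/5,122,847/5,  177.01, 312,328,623 , 758,945,  961,992 ]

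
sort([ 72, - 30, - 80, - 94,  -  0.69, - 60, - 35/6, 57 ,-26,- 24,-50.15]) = [ - 94, - 80, - 60,-50.15,-30, -26, - 24, -35/6, - 0.69, 57 , 72]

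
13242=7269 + 5973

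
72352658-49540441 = 22812217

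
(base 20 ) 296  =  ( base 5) 12421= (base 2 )1111011010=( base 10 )986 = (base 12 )6A2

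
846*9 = 7614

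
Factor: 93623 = 251^1*373^1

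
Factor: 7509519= 3^2*41^1*47^1 *433^1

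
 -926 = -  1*926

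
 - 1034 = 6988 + - 8022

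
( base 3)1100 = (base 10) 36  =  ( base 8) 44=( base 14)28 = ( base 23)1D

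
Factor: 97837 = 227^1*431^1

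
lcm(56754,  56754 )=56754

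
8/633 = 8/633  =  0.01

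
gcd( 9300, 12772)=124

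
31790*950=30200500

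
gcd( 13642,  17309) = 19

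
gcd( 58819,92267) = 1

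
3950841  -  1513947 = 2436894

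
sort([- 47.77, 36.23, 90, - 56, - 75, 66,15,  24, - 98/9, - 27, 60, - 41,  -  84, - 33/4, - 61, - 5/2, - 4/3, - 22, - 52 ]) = [ - 84, - 75, - 61, - 56, - 52,  -  47.77, - 41, - 27,-22, - 98/9, - 33/4, - 5/2, - 4/3, 15,24  ,  36.23 , 60,  66,  90 ] 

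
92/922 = 46/461 = 0.10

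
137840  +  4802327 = 4940167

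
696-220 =476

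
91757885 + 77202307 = 168960192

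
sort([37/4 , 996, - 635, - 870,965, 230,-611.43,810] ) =[ - 870, - 635,- 611.43, 37/4,230, 810, 965, 996]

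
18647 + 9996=28643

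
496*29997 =14878512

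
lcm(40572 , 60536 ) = 3813768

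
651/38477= 651/38477 = 0.02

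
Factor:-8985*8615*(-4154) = 2^1*3^1*5^2*31^1*67^1*599^1*1723^1 = 321543589350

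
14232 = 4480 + 9752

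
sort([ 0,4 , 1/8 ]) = [ 0,  1/8,4]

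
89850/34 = 44925/17 = 2642.65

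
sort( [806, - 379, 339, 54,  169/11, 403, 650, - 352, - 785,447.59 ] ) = [ - 785, - 379, - 352, 169/11,54,339,403,447.59, 650,806]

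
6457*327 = 2111439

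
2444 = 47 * 52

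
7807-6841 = 966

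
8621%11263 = 8621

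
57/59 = 57/59 = 0.97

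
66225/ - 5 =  - 13245/1 = - 13245.00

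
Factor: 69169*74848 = 2^5*263^2*2339^1 = 5177161312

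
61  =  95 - 34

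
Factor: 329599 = 41^1*8039^1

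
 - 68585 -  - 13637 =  - 54948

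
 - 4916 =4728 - 9644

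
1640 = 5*328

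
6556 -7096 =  - 540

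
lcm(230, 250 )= 5750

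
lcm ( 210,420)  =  420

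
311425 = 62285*5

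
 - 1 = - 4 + 3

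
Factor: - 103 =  - 103^1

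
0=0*30644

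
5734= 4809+925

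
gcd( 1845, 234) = 9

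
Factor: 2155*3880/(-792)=  -  3^(-2) * 5^2*11^( - 1 )*97^1* 431^1 = -  1045175/99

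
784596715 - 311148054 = 473448661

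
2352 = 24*98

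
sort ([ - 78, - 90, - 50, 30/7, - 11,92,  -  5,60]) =[ - 90, - 78, - 50, - 11,-5,30/7,60, 92] 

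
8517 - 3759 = 4758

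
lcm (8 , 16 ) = 16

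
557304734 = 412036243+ 145268491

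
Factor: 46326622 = 2^1*23163311^1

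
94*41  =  3854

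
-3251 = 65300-68551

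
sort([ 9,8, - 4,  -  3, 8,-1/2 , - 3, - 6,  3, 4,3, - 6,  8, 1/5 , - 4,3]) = [-6,  -  6, - 4, - 4,-3, - 3 , - 1/2,1/5,3 , 3, 3 , 4, 8,  8, 8, 9]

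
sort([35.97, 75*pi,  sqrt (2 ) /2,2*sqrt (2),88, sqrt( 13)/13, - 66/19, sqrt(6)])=[ - 66/19 , sqrt (13)/13,sqrt( 2) /2,sqrt(6), 2*sqrt(2),35.97, 88,75*pi]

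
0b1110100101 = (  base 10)933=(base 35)qn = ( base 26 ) 19n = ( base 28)159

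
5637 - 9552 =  - 3915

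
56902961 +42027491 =98930452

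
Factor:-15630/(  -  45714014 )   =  7815/22857007 = 3^1*5^1 * 101^( - 1)* 521^1*226307^( - 1) 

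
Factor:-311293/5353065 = - 3^ ( - 2)*5^( - 1)* 47^(-1 )*2531^( - 1)* 311293^1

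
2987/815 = 2987/815=3.67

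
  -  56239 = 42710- 98949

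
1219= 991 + 228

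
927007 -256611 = 670396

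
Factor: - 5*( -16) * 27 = 2160 = 2^4*3^3 * 5^1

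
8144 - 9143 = -999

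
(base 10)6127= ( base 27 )8AP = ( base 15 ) 1c37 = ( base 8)13757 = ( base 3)22101221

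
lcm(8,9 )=72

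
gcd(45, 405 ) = 45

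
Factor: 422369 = 422369^1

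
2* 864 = 1728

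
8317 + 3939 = 12256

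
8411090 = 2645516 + 5765574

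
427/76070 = 427/76070 = 0.01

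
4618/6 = 2309/3 = 769.67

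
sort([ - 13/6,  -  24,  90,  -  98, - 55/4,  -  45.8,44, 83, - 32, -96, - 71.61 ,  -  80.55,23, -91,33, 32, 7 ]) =[-98, - 96,-91,  -  80.55,-71.61, - 45.8, -32, - 24, - 55/4,-13/6, 7,23,32, 33 , 44, 83,  90]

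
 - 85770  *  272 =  - 23329440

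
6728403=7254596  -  526193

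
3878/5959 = 3878/5959 = 0.65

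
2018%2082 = 2018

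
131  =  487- 356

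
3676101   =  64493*57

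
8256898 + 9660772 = 17917670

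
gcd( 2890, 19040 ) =170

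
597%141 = 33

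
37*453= 16761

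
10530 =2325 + 8205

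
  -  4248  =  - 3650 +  - 598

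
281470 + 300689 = 582159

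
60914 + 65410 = 126324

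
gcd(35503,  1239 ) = 1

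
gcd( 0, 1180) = 1180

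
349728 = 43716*8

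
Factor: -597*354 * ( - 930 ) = 2^2 * 3^3*5^1 *31^1*59^1*199^1=196544340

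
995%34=9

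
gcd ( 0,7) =7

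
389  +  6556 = 6945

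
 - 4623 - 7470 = -12093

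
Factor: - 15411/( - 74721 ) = 5137/24907=11^1 * 467^1*24907^( - 1 ) 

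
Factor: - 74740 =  - 2^2*5^1*37^1* 101^1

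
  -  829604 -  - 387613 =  - 441991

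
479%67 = 10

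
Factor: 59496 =2^3*3^1 * 37^1*67^1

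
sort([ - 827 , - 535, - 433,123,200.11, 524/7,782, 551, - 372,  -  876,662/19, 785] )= [  -  876, - 827,  -  535,  -  433,  -  372, 662/19, 524/7,  123, 200.11, 551, 782,785]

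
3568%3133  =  435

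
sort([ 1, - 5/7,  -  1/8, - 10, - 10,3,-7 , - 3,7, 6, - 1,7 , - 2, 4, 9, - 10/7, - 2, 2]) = [ - 10,-10, - 7, - 3,-2, - 2 , - 10/7, - 1, - 5/7, - 1/8, 1,2,3,4,6,7,7 , 9]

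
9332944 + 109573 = 9442517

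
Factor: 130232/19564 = 2^1* 67^( - 1)*223^1 = 446/67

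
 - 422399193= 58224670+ - 480623863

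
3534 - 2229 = 1305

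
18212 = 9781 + 8431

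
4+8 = 12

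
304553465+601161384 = 905714849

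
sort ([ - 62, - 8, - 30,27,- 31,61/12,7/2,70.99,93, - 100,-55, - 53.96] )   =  [  -  100, - 62,-55 , - 53.96, - 31, - 30, - 8,7/2 , 61/12,27,70.99, 93 ]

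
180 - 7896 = -7716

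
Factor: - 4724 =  - 2^2* 1181^1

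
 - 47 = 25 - 72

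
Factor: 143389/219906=223/342 =2^( - 1 )*3^( - 2) * 19^( - 1 )*223^1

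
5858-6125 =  -267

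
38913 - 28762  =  10151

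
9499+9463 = 18962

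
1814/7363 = 1814/7363 =0.25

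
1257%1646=1257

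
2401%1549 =852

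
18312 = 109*168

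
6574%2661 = 1252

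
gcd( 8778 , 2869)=19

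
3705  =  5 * 741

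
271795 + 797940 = 1069735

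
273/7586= 273/7586 = 0.04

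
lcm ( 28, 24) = 168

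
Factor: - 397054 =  - 2^1*7^1*79^1*359^1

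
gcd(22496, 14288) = 304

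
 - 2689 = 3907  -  6596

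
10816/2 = 5408= 5408.00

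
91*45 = 4095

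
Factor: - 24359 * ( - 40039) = 24359^1*40039^1 = 975310001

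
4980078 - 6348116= - 1368038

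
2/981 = 2/981 = 0.00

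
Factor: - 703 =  - 19^1*37^1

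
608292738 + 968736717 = 1577029455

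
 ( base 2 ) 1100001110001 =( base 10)6257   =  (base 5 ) 200012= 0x1871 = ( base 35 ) 53r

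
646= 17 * 38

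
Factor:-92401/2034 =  - 2^( - 1)*3^ ( -2)*113^(  -  1)*92401^1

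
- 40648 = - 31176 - 9472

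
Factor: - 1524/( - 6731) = 2^2*3^1*53^( - 1 ) = 12/53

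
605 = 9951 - 9346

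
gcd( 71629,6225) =83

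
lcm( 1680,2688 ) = 13440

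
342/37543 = 342/37543 =0.01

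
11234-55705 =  - 44471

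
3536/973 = 3536/973= 3.63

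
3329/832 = 3329/832 = 4.00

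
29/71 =29/71 = 0.41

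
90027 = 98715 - 8688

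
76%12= 4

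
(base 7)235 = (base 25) 4O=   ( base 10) 124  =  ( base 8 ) 174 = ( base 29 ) 48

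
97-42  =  55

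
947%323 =301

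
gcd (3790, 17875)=5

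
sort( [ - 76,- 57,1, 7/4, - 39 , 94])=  [ - 76,- 57,  -  39,1, 7/4,94 ]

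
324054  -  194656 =129398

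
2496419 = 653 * 3823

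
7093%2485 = 2123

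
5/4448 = 5/4448 = 0.00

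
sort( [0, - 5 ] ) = [-5,0 ]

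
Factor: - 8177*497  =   - 4063969=- 7^1*13^1 * 17^1*37^1 * 71^1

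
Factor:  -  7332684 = -2^2 *3^1 *611057^1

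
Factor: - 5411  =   - 7^1*773^1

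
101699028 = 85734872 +15964156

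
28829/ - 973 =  - 28829/973 = - 29.63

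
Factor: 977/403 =13^( - 1 )*31^( - 1 )*977^1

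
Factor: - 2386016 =- 2^5*173^1 * 431^1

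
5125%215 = 180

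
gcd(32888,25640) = 8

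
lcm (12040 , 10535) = 84280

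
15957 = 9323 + 6634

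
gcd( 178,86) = 2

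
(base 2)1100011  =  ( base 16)63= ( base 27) 3I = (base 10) 99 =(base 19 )54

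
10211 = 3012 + 7199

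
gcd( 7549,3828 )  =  1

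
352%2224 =352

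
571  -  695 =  - 124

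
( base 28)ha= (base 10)486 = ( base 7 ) 1263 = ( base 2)111100110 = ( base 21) 123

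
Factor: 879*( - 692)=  - 608268 = - 2^2*3^1*173^1* 293^1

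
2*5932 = 11864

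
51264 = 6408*8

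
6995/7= 6995/7 = 999.29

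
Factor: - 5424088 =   -  2^3*17^1*39883^1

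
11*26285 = 289135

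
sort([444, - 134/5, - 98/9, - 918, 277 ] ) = [-918,-134/5, - 98/9 , 277, 444]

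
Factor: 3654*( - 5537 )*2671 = -54040200858 = - 2^1*3^2 * 7^3 * 29^1*113^1  *2671^1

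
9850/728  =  4925/364 = 13.53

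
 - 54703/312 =-176  +  209/312 = -175.33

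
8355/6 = 2785/2 = 1392.50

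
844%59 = 18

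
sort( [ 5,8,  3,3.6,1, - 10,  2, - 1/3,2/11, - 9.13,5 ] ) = [ - 10, - 9.13, - 1/3 , 2/11, 1,2,3,  3.6,5,5,8]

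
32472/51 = 10824/17 = 636.71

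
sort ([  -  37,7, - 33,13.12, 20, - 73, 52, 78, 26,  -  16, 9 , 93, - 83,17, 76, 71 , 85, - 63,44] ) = [  -  83, - 73, -63, - 37, - 33,  -  16,7,9,13.12, 17 , 20,26, 44,52,71,76, 78 , 85,93 ] 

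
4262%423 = 32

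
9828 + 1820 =11648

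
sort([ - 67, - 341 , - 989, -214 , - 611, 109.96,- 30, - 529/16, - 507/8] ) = [ - 989, - 611, - 341,-214, - 67, - 507/8, - 529/16, - 30 , 109.96]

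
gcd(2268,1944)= 324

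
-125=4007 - 4132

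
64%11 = 9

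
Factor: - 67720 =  - 2^3*5^1*1693^1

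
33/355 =33/355=0.09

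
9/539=9/539= 0.02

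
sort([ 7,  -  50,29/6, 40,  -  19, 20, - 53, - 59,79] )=[ - 59,-53,-50, - 19,  29/6, 7, 20, 40, 79] 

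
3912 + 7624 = 11536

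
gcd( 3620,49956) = 724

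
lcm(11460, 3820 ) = 11460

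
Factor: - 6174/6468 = - 2^( - 1) * 3^1*7^1*11^ ( - 1) = - 21/22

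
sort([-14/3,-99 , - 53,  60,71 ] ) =[-99, - 53, - 14/3, 60, 71 ] 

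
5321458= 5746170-424712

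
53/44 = 53/44 = 1.20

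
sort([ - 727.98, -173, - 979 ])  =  [ - 979, - 727.98 , - 173 ] 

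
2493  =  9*277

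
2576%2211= 365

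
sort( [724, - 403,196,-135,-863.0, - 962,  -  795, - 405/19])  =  [ - 962, - 863.0 , - 795, - 403,- 135,-405/19,196 , 724]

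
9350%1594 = 1380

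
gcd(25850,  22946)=22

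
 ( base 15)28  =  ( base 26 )1c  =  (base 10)38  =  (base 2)100110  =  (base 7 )53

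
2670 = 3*890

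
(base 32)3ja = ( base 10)3690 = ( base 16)e6a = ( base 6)25030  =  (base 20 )94A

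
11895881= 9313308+2582573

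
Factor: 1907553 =3^1*17^1*113^1*331^1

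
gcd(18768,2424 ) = 24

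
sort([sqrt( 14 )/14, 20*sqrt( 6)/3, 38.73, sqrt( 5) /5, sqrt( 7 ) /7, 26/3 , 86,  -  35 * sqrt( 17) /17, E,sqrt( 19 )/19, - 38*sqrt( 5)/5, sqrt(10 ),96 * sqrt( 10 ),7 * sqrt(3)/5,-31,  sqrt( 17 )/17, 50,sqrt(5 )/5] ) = [ -31, - 38 * sqrt( 5) /5, - 35*sqrt( 17 )/17,sqrt(19 )/19, sqrt (17)/17,sqrt( 14 ) /14,sqrt(7)/7, sqrt (5 )/5 , sqrt(  5)/5,  7*sqrt( 3 )/5, E, sqrt( 10 ),26/3,  20*sqrt( 6) /3 , 38.73, 50, 86,96 * sqrt( 10 ) ] 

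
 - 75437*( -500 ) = 37718500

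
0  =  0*182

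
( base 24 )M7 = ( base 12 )387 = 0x217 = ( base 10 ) 535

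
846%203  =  34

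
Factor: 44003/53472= 2^( - 5 ) * 3^( - 1) * 79^1 = 79/96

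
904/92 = 9 + 19/23 = 9.83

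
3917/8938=3917/8938 =0.44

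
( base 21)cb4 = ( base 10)5527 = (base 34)4QJ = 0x1597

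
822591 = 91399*9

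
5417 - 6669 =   -  1252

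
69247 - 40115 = 29132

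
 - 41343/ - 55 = 751 + 38/55 = 751.69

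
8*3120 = 24960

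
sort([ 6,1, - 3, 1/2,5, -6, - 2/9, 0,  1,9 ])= [ - 6,  -  3,-2/9 , 0, 1/2,1, 1,5,6,9]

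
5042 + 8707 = 13749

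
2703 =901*3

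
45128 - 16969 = 28159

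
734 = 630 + 104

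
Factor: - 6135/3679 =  - 3^1*5^1*13^( - 1) * 283^(-1)*409^1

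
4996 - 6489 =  - 1493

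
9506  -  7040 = 2466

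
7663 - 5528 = 2135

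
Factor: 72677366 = 2^1*36338683^1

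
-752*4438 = - 3337376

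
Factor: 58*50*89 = 258100 = 2^2 * 5^2 *29^1*89^1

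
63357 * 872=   55247304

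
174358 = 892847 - 718489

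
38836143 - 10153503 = 28682640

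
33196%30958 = 2238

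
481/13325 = 37/1025 = 0.04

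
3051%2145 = 906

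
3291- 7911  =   - 4620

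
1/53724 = 1/53724 = 0.00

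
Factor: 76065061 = 257^1 * 295973^1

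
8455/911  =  9 + 256/911 = 9.28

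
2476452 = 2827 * 876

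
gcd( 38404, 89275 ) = 1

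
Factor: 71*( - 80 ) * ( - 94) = 2^5*5^1*47^1*71^1 = 533920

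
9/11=9/11 = 0.82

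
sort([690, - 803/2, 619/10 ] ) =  [ - 803/2,  619/10, 690 ]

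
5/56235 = 1/11247 = 0.00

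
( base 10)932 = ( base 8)1644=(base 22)1k8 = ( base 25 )1C7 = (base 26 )19m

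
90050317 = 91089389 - 1039072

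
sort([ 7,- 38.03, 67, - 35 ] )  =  [ - 38.03,- 35,7,67]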